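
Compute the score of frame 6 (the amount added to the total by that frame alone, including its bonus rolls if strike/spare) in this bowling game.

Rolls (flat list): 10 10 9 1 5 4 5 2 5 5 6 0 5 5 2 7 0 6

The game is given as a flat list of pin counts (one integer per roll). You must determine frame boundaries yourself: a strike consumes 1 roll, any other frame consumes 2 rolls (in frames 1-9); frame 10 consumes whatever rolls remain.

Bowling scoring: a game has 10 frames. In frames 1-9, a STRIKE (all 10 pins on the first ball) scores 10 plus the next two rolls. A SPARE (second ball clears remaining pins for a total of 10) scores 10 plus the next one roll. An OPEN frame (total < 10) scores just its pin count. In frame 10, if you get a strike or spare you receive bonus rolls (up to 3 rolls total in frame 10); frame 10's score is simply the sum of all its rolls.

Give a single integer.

Answer: 16

Derivation:
Frame 1: STRIKE. 10 + next two rolls (10+9) = 29. Cumulative: 29
Frame 2: STRIKE. 10 + next two rolls (9+1) = 20. Cumulative: 49
Frame 3: SPARE (9+1=10). 10 + next roll (5) = 15. Cumulative: 64
Frame 4: OPEN (5+4=9). Cumulative: 73
Frame 5: OPEN (5+2=7). Cumulative: 80
Frame 6: SPARE (5+5=10). 10 + next roll (6) = 16. Cumulative: 96
Frame 7: OPEN (6+0=6). Cumulative: 102
Frame 8: SPARE (5+5=10). 10 + next roll (2) = 12. Cumulative: 114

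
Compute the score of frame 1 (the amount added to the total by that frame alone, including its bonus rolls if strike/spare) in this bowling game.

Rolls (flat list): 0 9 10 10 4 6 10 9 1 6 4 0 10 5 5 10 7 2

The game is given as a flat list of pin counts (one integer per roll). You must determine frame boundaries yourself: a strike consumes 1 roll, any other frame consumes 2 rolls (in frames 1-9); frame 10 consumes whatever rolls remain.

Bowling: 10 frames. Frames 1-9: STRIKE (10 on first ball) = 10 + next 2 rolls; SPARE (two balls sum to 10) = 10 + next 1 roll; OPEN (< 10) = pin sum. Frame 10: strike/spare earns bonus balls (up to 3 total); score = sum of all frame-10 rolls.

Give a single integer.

Answer: 9

Derivation:
Frame 1: OPEN (0+9=9). Cumulative: 9
Frame 2: STRIKE. 10 + next two rolls (10+4) = 24. Cumulative: 33
Frame 3: STRIKE. 10 + next two rolls (4+6) = 20. Cumulative: 53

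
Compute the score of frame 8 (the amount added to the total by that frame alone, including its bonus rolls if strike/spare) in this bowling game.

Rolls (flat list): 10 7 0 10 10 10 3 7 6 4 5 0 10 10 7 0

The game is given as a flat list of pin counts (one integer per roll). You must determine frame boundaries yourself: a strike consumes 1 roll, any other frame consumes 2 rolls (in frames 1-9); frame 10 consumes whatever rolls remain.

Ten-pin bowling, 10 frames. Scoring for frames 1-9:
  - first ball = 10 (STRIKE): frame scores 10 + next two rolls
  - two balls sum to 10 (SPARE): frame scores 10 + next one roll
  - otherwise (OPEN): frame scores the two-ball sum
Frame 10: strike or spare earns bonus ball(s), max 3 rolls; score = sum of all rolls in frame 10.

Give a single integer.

Answer: 5

Derivation:
Frame 1: STRIKE. 10 + next two rolls (7+0) = 17. Cumulative: 17
Frame 2: OPEN (7+0=7). Cumulative: 24
Frame 3: STRIKE. 10 + next two rolls (10+10) = 30. Cumulative: 54
Frame 4: STRIKE. 10 + next two rolls (10+3) = 23. Cumulative: 77
Frame 5: STRIKE. 10 + next two rolls (3+7) = 20. Cumulative: 97
Frame 6: SPARE (3+7=10). 10 + next roll (6) = 16. Cumulative: 113
Frame 7: SPARE (6+4=10). 10 + next roll (5) = 15. Cumulative: 128
Frame 8: OPEN (5+0=5). Cumulative: 133
Frame 9: STRIKE. 10 + next two rolls (10+7) = 27. Cumulative: 160
Frame 10: STRIKE. Sum of all frame-10 rolls (10+7+0) = 17. Cumulative: 177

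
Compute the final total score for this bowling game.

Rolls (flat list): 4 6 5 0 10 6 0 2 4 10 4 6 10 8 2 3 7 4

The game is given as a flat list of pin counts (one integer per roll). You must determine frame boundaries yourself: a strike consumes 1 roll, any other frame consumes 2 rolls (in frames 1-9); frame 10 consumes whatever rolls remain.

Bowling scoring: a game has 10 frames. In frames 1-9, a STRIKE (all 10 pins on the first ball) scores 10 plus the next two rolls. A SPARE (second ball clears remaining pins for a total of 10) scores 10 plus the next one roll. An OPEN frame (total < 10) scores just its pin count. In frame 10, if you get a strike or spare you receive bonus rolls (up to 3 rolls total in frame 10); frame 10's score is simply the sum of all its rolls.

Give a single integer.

Answer: 135

Derivation:
Frame 1: SPARE (4+6=10). 10 + next roll (5) = 15. Cumulative: 15
Frame 2: OPEN (5+0=5). Cumulative: 20
Frame 3: STRIKE. 10 + next two rolls (6+0) = 16. Cumulative: 36
Frame 4: OPEN (6+0=6). Cumulative: 42
Frame 5: OPEN (2+4=6). Cumulative: 48
Frame 6: STRIKE. 10 + next two rolls (4+6) = 20. Cumulative: 68
Frame 7: SPARE (4+6=10). 10 + next roll (10) = 20. Cumulative: 88
Frame 8: STRIKE. 10 + next two rolls (8+2) = 20. Cumulative: 108
Frame 9: SPARE (8+2=10). 10 + next roll (3) = 13. Cumulative: 121
Frame 10: SPARE. Sum of all frame-10 rolls (3+7+4) = 14. Cumulative: 135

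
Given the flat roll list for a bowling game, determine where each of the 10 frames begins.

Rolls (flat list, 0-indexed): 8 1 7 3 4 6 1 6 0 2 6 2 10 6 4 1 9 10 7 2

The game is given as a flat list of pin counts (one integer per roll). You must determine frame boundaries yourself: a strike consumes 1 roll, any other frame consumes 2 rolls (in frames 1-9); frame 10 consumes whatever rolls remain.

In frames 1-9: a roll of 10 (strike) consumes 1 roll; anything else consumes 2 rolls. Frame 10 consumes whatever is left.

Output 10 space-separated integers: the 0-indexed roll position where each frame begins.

Answer: 0 2 4 6 8 10 12 13 15 17

Derivation:
Frame 1 starts at roll index 0: rolls=8,1 (sum=9), consumes 2 rolls
Frame 2 starts at roll index 2: rolls=7,3 (sum=10), consumes 2 rolls
Frame 3 starts at roll index 4: rolls=4,6 (sum=10), consumes 2 rolls
Frame 4 starts at roll index 6: rolls=1,6 (sum=7), consumes 2 rolls
Frame 5 starts at roll index 8: rolls=0,2 (sum=2), consumes 2 rolls
Frame 6 starts at roll index 10: rolls=6,2 (sum=8), consumes 2 rolls
Frame 7 starts at roll index 12: roll=10 (strike), consumes 1 roll
Frame 8 starts at roll index 13: rolls=6,4 (sum=10), consumes 2 rolls
Frame 9 starts at roll index 15: rolls=1,9 (sum=10), consumes 2 rolls
Frame 10 starts at roll index 17: 3 remaining rolls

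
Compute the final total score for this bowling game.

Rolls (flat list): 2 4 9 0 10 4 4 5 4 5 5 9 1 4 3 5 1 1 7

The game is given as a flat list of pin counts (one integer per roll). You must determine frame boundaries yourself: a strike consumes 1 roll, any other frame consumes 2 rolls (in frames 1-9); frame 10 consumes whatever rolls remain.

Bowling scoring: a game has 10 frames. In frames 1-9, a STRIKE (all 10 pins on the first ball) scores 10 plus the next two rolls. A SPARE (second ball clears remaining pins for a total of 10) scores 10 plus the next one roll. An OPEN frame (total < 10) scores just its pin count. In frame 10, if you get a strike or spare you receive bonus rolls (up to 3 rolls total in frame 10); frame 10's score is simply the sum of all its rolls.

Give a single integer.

Frame 1: OPEN (2+4=6). Cumulative: 6
Frame 2: OPEN (9+0=9). Cumulative: 15
Frame 3: STRIKE. 10 + next two rolls (4+4) = 18. Cumulative: 33
Frame 4: OPEN (4+4=8). Cumulative: 41
Frame 5: OPEN (5+4=9). Cumulative: 50
Frame 6: SPARE (5+5=10). 10 + next roll (9) = 19. Cumulative: 69
Frame 7: SPARE (9+1=10). 10 + next roll (4) = 14. Cumulative: 83
Frame 8: OPEN (4+3=7). Cumulative: 90
Frame 9: OPEN (5+1=6). Cumulative: 96
Frame 10: OPEN. Sum of all frame-10 rolls (1+7) = 8. Cumulative: 104

Answer: 104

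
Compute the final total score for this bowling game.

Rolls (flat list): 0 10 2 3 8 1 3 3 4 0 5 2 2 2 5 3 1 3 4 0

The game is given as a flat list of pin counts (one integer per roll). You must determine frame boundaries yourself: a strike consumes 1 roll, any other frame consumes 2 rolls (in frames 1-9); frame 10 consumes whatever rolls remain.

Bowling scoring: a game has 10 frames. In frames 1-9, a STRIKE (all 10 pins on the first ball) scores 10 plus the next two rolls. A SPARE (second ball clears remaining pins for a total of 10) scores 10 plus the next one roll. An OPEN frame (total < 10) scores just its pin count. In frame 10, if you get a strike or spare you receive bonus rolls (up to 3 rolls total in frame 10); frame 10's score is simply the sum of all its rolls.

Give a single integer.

Answer: 63

Derivation:
Frame 1: SPARE (0+10=10). 10 + next roll (2) = 12. Cumulative: 12
Frame 2: OPEN (2+3=5). Cumulative: 17
Frame 3: OPEN (8+1=9). Cumulative: 26
Frame 4: OPEN (3+3=6). Cumulative: 32
Frame 5: OPEN (4+0=4). Cumulative: 36
Frame 6: OPEN (5+2=7). Cumulative: 43
Frame 7: OPEN (2+2=4). Cumulative: 47
Frame 8: OPEN (5+3=8). Cumulative: 55
Frame 9: OPEN (1+3=4). Cumulative: 59
Frame 10: OPEN. Sum of all frame-10 rolls (4+0) = 4. Cumulative: 63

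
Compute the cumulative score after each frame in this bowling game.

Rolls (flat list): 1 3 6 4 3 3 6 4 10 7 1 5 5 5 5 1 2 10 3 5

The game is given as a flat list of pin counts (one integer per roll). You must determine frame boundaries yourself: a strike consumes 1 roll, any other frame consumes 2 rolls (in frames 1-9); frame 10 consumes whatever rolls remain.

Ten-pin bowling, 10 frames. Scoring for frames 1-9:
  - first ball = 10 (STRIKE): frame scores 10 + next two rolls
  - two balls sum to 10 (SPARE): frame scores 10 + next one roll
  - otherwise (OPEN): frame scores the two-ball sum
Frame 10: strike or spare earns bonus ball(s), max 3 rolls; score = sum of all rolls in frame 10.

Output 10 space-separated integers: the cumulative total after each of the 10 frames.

Frame 1: OPEN (1+3=4). Cumulative: 4
Frame 2: SPARE (6+4=10). 10 + next roll (3) = 13. Cumulative: 17
Frame 3: OPEN (3+3=6). Cumulative: 23
Frame 4: SPARE (6+4=10). 10 + next roll (10) = 20. Cumulative: 43
Frame 5: STRIKE. 10 + next two rolls (7+1) = 18. Cumulative: 61
Frame 6: OPEN (7+1=8). Cumulative: 69
Frame 7: SPARE (5+5=10). 10 + next roll (5) = 15. Cumulative: 84
Frame 8: SPARE (5+5=10). 10 + next roll (1) = 11. Cumulative: 95
Frame 9: OPEN (1+2=3). Cumulative: 98
Frame 10: STRIKE. Sum of all frame-10 rolls (10+3+5) = 18. Cumulative: 116

Answer: 4 17 23 43 61 69 84 95 98 116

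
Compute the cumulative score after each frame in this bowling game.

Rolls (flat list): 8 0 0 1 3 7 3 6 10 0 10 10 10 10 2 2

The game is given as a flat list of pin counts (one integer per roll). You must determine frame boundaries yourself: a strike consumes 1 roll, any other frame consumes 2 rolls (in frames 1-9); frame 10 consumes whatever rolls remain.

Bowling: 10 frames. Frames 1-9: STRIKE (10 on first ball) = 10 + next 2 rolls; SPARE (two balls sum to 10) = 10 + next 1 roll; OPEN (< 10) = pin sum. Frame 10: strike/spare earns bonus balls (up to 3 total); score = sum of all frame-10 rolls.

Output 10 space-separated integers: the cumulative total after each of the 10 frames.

Frame 1: OPEN (8+0=8). Cumulative: 8
Frame 2: OPEN (0+1=1). Cumulative: 9
Frame 3: SPARE (3+7=10). 10 + next roll (3) = 13. Cumulative: 22
Frame 4: OPEN (3+6=9). Cumulative: 31
Frame 5: STRIKE. 10 + next two rolls (0+10) = 20. Cumulative: 51
Frame 6: SPARE (0+10=10). 10 + next roll (10) = 20. Cumulative: 71
Frame 7: STRIKE. 10 + next two rolls (10+10) = 30. Cumulative: 101
Frame 8: STRIKE. 10 + next two rolls (10+2) = 22. Cumulative: 123
Frame 9: STRIKE. 10 + next two rolls (2+2) = 14. Cumulative: 137
Frame 10: OPEN. Sum of all frame-10 rolls (2+2) = 4. Cumulative: 141

Answer: 8 9 22 31 51 71 101 123 137 141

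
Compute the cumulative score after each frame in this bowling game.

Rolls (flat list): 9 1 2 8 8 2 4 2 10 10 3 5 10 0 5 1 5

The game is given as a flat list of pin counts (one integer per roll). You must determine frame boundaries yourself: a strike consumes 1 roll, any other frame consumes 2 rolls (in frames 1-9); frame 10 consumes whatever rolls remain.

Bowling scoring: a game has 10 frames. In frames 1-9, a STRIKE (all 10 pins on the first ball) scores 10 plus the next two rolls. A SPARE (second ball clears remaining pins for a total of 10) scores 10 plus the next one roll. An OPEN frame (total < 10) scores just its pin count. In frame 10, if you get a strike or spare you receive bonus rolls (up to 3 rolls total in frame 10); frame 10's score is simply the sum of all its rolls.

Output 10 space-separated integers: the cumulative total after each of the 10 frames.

Answer: 12 30 44 50 73 91 99 114 119 125

Derivation:
Frame 1: SPARE (9+1=10). 10 + next roll (2) = 12. Cumulative: 12
Frame 2: SPARE (2+8=10). 10 + next roll (8) = 18. Cumulative: 30
Frame 3: SPARE (8+2=10). 10 + next roll (4) = 14. Cumulative: 44
Frame 4: OPEN (4+2=6). Cumulative: 50
Frame 5: STRIKE. 10 + next two rolls (10+3) = 23. Cumulative: 73
Frame 6: STRIKE. 10 + next two rolls (3+5) = 18. Cumulative: 91
Frame 7: OPEN (3+5=8). Cumulative: 99
Frame 8: STRIKE. 10 + next two rolls (0+5) = 15. Cumulative: 114
Frame 9: OPEN (0+5=5). Cumulative: 119
Frame 10: OPEN. Sum of all frame-10 rolls (1+5) = 6. Cumulative: 125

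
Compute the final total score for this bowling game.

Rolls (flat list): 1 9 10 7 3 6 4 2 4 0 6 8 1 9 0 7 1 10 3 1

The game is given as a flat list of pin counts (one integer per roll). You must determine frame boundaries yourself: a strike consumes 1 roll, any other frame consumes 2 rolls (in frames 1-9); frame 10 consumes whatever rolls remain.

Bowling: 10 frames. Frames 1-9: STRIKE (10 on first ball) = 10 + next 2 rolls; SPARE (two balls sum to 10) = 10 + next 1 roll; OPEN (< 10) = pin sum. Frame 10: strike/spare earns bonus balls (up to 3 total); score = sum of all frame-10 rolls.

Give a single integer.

Answer: 120

Derivation:
Frame 1: SPARE (1+9=10). 10 + next roll (10) = 20. Cumulative: 20
Frame 2: STRIKE. 10 + next two rolls (7+3) = 20. Cumulative: 40
Frame 3: SPARE (7+3=10). 10 + next roll (6) = 16. Cumulative: 56
Frame 4: SPARE (6+4=10). 10 + next roll (2) = 12. Cumulative: 68
Frame 5: OPEN (2+4=6). Cumulative: 74
Frame 6: OPEN (0+6=6). Cumulative: 80
Frame 7: OPEN (8+1=9). Cumulative: 89
Frame 8: OPEN (9+0=9). Cumulative: 98
Frame 9: OPEN (7+1=8). Cumulative: 106
Frame 10: STRIKE. Sum of all frame-10 rolls (10+3+1) = 14. Cumulative: 120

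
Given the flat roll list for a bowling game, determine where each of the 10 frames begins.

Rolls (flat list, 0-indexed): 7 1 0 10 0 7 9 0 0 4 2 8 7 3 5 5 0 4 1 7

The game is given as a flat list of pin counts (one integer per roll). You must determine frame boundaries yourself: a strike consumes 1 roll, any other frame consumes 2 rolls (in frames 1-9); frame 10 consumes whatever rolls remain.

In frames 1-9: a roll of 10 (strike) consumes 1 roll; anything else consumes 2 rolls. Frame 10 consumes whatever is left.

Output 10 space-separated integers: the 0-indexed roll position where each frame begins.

Answer: 0 2 4 6 8 10 12 14 16 18

Derivation:
Frame 1 starts at roll index 0: rolls=7,1 (sum=8), consumes 2 rolls
Frame 2 starts at roll index 2: rolls=0,10 (sum=10), consumes 2 rolls
Frame 3 starts at roll index 4: rolls=0,7 (sum=7), consumes 2 rolls
Frame 4 starts at roll index 6: rolls=9,0 (sum=9), consumes 2 rolls
Frame 5 starts at roll index 8: rolls=0,4 (sum=4), consumes 2 rolls
Frame 6 starts at roll index 10: rolls=2,8 (sum=10), consumes 2 rolls
Frame 7 starts at roll index 12: rolls=7,3 (sum=10), consumes 2 rolls
Frame 8 starts at roll index 14: rolls=5,5 (sum=10), consumes 2 rolls
Frame 9 starts at roll index 16: rolls=0,4 (sum=4), consumes 2 rolls
Frame 10 starts at roll index 18: 2 remaining rolls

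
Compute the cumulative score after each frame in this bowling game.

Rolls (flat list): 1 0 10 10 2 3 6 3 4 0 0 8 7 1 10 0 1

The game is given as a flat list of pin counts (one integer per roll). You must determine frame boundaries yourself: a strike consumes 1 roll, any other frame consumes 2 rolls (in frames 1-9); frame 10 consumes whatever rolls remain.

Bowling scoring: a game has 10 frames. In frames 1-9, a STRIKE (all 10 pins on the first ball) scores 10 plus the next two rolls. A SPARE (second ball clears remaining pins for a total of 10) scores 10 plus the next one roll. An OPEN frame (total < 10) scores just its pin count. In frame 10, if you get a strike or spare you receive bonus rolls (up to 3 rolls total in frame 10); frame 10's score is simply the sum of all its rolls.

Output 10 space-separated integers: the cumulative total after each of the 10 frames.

Frame 1: OPEN (1+0=1). Cumulative: 1
Frame 2: STRIKE. 10 + next two rolls (10+2) = 22. Cumulative: 23
Frame 3: STRIKE. 10 + next two rolls (2+3) = 15. Cumulative: 38
Frame 4: OPEN (2+3=5). Cumulative: 43
Frame 5: OPEN (6+3=9). Cumulative: 52
Frame 6: OPEN (4+0=4). Cumulative: 56
Frame 7: OPEN (0+8=8). Cumulative: 64
Frame 8: OPEN (7+1=8). Cumulative: 72
Frame 9: STRIKE. 10 + next two rolls (0+1) = 11. Cumulative: 83
Frame 10: OPEN. Sum of all frame-10 rolls (0+1) = 1. Cumulative: 84

Answer: 1 23 38 43 52 56 64 72 83 84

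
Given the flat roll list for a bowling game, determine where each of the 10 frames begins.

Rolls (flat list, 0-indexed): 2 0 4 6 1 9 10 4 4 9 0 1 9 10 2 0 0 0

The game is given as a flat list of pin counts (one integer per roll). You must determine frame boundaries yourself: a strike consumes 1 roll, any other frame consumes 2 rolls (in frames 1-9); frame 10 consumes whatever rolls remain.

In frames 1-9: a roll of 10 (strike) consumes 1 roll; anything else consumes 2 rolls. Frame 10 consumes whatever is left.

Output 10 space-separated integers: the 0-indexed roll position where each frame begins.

Answer: 0 2 4 6 7 9 11 13 14 16

Derivation:
Frame 1 starts at roll index 0: rolls=2,0 (sum=2), consumes 2 rolls
Frame 2 starts at roll index 2: rolls=4,6 (sum=10), consumes 2 rolls
Frame 3 starts at roll index 4: rolls=1,9 (sum=10), consumes 2 rolls
Frame 4 starts at roll index 6: roll=10 (strike), consumes 1 roll
Frame 5 starts at roll index 7: rolls=4,4 (sum=8), consumes 2 rolls
Frame 6 starts at roll index 9: rolls=9,0 (sum=9), consumes 2 rolls
Frame 7 starts at roll index 11: rolls=1,9 (sum=10), consumes 2 rolls
Frame 8 starts at roll index 13: roll=10 (strike), consumes 1 roll
Frame 9 starts at roll index 14: rolls=2,0 (sum=2), consumes 2 rolls
Frame 10 starts at roll index 16: 2 remaining rolls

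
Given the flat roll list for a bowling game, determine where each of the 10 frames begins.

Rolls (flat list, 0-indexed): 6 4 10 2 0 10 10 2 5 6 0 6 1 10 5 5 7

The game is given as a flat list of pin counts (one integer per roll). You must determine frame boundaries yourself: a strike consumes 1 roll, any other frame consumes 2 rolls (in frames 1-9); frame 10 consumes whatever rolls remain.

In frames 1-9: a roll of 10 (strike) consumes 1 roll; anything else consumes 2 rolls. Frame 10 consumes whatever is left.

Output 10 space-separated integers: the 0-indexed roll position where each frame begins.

Answer: 0 2 3 5 6 7 9 11 13 14

Derivation:
Frame 1 starts at roll index 0: rolls=6,4 (sum=10), consumes 2 rolls
Frame 2 starts at roll index 2: roll=10 (strike), consumes 1 roll
Frame 3 starts at roll index 3: rolls=2,0 (sum=2), consumes 2 rolls
Frame 4 starts at roll index 5: roll=10 (strike), consumes 1 roll
Frame 5 starts at roll index 6: roll=10 (strike), consumes 1 roll
Frame 6 starts at roll index 7: rolls=2,5 (sum=7), consumes 2 rolls
Frame 7 starts at roll index 9: rolls=6,0 (sum=6), consumes 2 rolls
Frame 8 starts at roll index 11: rolls=6,1 (sum=7), consumes 2 rolls
Frame 9 starts at roll index 13: roll=10 (strike), consumes 1 roll
Frame 10 starts at roll index 14: 3 remaining rolls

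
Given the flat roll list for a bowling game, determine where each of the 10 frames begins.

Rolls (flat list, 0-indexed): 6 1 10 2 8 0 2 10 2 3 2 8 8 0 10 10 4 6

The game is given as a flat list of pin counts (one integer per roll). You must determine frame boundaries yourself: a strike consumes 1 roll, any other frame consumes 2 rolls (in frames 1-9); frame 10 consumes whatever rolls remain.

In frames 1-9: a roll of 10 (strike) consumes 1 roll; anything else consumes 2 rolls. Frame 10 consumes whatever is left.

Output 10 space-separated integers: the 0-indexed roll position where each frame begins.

Answer: 0 2 3 5 7 8 10 12 14 15

Derivation:
Frame 1 starts at roll index 0: rolls=6,1 (sum=7), consumes 2 rolls
Frame 2 starts at roll index 2: roll=10 (strike), consumes 1 roll
Frame 3 starts at roll index 3: rolls=2,8 (sum=10), consumes 2 rolls
Frame 4 starts at roll index 5: rolls=0,2 (sum=2), consumes 2 rolls
Frame 5 starts at roll index 7: roll=10 (strike), consumes 1 roll
Frame 6 starts at roll index 8: rolls=2,3 (sum=5), consumes 2 rolls
Frame 7 starts at roll index 10: rolls=2,8 (sum=10), consumes 2 rolls
Frame 8 starts at roll index 12: rolls=8,0 (sum=8), consumes 2 rolls
Frame 9 starts at roll index 14: roll=10 (strike), consumes 1 roll
Frame 10 starts at roll index 15: 3 remaining rolls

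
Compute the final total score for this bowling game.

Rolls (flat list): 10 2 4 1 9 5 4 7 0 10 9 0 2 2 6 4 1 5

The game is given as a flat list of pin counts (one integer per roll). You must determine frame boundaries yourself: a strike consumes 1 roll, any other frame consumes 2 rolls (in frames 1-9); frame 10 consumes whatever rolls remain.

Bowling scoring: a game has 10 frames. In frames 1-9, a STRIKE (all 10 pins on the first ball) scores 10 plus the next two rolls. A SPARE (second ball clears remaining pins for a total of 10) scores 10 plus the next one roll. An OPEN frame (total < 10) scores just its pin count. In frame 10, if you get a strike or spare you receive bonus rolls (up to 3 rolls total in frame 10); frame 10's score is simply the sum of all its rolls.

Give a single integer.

Answer: 102

Derivation:
Frame 1: STRIKE. 10 + next two rolls (2+4) = 16. Cumulative: 16
Frame 2: OPEN (2+4=6). Cumulative: 22
Frame 3: SPARE (1+9=10). 10 + next roll (5) = 15. Cumulative: 37
Frame 4: OPEN (5+4=9). Cumulative: 46
Frame 5: OPEN (7+0=7). Cumulative: 53
Frame 6: STRIKE. 10 + next two rolls (9+0) = 19. Cumulative: 72
Frame 7: OPEN (9+0=9). Cumulative: 81
Frame 8: OPEN (2+2=4). Cumulative: 85
Frame 9: SPARE (6+4=10). 10 + next roll (1) = 11. Cumulative: 96
Frame 10: OPEN. Sum of all frame-10 rolls (1+5) = 6. Cumulative: 102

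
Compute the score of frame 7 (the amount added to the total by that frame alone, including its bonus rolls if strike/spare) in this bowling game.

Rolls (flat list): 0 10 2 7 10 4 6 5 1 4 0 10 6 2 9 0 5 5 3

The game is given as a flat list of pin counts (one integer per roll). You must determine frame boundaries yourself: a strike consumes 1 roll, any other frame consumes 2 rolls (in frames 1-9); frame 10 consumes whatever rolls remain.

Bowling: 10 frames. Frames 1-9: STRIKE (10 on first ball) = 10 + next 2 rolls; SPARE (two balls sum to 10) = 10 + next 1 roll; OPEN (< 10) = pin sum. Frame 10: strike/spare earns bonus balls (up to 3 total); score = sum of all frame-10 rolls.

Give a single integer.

Frame 1: SPARE (0+10=10). 10 + next roll (2) = 12. Cumulative: 12
Frame 2: OPEN (2+7=9). Cumulative: 21
Frame 3: STRIKE. 10 + next two rolls (4+6) = 20. Cumulative: 41
Frame 4: SPARE (4+6=10). 10 + next roll (5) = 15. Cumulative: 56
Frame 5: OPEN (5+1=6). Cumulative: 62
Frame 6: OPEN (4+0=4). Cumulative: 66
Frame 7: STRIKE. 10 + next two rolls (6+2) = 18. Cumulative: 84
Frame 8: OPEN (6+2=8). Cumulative: 92
Frame 9: OPEN (9+0=9). Cumulative: 101

Answer: 18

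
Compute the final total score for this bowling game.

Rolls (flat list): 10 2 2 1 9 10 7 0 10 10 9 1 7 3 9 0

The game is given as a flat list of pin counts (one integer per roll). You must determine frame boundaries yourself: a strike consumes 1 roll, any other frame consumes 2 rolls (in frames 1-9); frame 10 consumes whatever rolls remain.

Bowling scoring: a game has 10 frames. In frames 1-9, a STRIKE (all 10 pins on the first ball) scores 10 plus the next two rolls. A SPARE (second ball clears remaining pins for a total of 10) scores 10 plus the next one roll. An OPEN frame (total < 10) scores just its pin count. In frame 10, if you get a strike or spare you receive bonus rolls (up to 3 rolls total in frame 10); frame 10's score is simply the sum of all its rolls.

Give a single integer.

Frame 1: STRIKE. 10 + next two rolls (2+2) = 14. Cumulative: 14
Frame 2: OPEN (2+2=4). Cumulative: 18
Frame 3: SPARE (1+9=10). 10 + next roll (10) = 20. Cumulative: 38
Frame 4: STRIKE. 10 + next two rolls (7+0) = 17. Cumulative: 55
Frame 5: OPEN (7+0=7). Cumulative: 62
Frame 6: STRIKE. 10 + next two rolls (10+9) = 29. Cumulative: 91
Frame 7: STRIKE. 10 + next two rolls (9+1) = 20. Cumulative: 111
Frame 8: SPARE (9+1=10). 10 + next roll (7) = 17. Cumulative: 128
Frame 9: SPARE (7+3=10). 10 + next roll (9) = 19. Cumulative: 147
Frame 10: OPEN. Sum of all frame-10 rolls (9+0) = 9. Cumulative: 156

Answer: 156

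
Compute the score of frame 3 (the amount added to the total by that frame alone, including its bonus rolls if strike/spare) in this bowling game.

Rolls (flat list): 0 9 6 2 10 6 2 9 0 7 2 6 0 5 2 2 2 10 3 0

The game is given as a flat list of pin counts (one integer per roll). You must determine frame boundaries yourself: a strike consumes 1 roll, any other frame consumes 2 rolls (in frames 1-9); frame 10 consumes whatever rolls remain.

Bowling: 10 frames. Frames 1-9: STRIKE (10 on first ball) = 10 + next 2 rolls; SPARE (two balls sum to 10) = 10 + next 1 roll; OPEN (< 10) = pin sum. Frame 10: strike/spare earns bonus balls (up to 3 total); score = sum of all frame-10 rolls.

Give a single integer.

Frame 1: OPEN (0+9=9). Cumulative: 9
Frame 2: OPEN (6+2=8). Cumulative: 17
Frame 3: STRIKE. 10 + next two rolls (6+2) = 18. Cumulative: 35
Frame 4: OPEN (6+2=8). Cumulative: 43
Frame 5: OPEN (9+0=9). Cumulative: 52

Answer: 18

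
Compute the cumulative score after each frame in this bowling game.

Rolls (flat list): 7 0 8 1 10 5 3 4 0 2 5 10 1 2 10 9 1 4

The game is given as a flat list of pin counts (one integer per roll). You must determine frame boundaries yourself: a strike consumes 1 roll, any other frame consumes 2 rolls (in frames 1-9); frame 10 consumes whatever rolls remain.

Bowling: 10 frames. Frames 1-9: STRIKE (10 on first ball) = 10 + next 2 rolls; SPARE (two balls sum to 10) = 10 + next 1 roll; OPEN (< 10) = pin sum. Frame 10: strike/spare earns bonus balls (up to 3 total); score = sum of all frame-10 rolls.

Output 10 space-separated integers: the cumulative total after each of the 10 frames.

Answer: 7 16 34 42 46 53 66 69 89 103

Derivation:
Frame 1: OPEN (7+0=7). Cumulative: 7
Frame 2: OPEN (8+1=9). Cumulative: 16
Frame 3: STRIKE. 10 + next two rolls (5+3) = 18. Cumulative: 34
Frame 4: OPEN (5+3=8). Cumulative: 42
Frame 5: OPEN (4+0=4). Cumulative: 46
Frame 6: OPEN (2+5=7). Cumulative: 53
Frame 7: STRIKE. 10 + next two rolls (1+2) = 13. Cumulative: 66
Frame 8: OPEN (1+2=3). Cumulative: 69
Frame 9: STRIKE. 10 + next two rolls (9+1) = 20. Cumulative: 89
Frame 10: SPARE. Sum of all frame-10 rolls (9+1+4) = 14. Cumulative: 103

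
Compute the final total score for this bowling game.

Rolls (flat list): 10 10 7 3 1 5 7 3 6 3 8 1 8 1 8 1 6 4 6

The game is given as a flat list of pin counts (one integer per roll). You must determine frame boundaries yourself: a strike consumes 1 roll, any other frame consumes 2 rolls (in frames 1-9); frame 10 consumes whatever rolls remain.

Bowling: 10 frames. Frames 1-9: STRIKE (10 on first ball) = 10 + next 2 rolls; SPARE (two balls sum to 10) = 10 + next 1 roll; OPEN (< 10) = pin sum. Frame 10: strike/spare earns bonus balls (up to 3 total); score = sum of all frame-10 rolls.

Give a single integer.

Answer: 132

Derivation:
Frame 1: STRIKE. 10 + next two rolls (10+7) = 27. Cumulative: 27
Frame 2: STRIKE. 10 + next two rolls (7+3) = 20. Cumulative: 47
Frame 3: SPARE (7+3=10). 10 + next roll (1) = 11. Cumulative: 58
Frame 4: OPEN (1+5=6). Cumulative: 64
Frame 5: SPARE (7+3=10). 10 + next roll (6) = 16. Cumulative: 80
Frame 6: OPEN (6+3=9). Cumulative: 89
Frame 7: OPEN (8+1=9). Cumulative: 98
Frame 8: OPEN (8+1=9). Cumulative: 107
Frame 9: OPEN (8+1=9). Cumulative: 116
Frame 10: SPARE. Sum of all frame-10 rolls (6+4+6) = 16. Cumulative: 132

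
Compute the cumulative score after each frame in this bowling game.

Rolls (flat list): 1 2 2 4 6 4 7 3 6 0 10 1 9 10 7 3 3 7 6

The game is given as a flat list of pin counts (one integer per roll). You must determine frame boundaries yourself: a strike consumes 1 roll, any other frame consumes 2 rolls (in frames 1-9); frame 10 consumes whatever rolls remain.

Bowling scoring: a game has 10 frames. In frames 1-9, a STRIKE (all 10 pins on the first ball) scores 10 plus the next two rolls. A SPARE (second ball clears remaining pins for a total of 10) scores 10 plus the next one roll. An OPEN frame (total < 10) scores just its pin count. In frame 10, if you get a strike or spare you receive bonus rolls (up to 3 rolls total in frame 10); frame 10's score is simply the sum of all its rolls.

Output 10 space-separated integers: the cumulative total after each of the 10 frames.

Frame 1: OPEN (1+2=3). Cumulative: 3
Frame 2: OPEN (2+4=6). Cumulative: 9
Frame 3: SPARE (6+4=10). 10 + next roll (7) = 17. Cumulative: 26
Frame 4: SPARE (7+3=10). 10 + next roll (6) = 16. Cumulative: 42
Frame 5: OPEN (6+0=6). Cumulative: 48
Frame 6: STRIKE. 10 + next two rolls (1+9) = 20. Cumulative: 68
Frame 7: SPARE (1+9=10). 10 + next roll (10) = 20. Cumulative: 88
Frame 8: STRIKE. 10 + next two rolls (7+3) = 20. Cumulative: 108
Frame 9: SPARE (7+3=10). 10 + next roll (3) = 13. Cumulative: 121
Frame 10: SPARE. Sum of all frame-10 rolls (3+7+6) = 16. Cumulative: 137

Answer: 3 9 26 42 48 68 88 108 121 137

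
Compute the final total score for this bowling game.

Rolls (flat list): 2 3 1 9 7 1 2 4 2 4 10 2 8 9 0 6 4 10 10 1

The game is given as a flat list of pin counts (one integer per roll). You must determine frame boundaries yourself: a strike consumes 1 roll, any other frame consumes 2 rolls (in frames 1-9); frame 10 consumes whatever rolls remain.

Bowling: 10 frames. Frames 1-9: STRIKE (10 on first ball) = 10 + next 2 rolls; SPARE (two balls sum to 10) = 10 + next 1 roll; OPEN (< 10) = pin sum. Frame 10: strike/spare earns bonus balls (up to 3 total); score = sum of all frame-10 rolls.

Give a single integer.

Answer: 131

Derivation:
Frame 1: OPEN (2+3=5). Cumulative: 5
Frame 2: SPARE (1+9=10). 10 + next roll (7) = 17. Cumulative: 22
Frame 3: OPEN (7+1=8). Cumulative: 30
Frame 4: OPEN (2+4=6). Cumulative: 36
Frame 5: OPEN (2+4=6). Cumulative: 42
Frame 6: STRIKE. 10 + next two rolls (2+8) = 20. Cumulative: 62
Frame 7: SPARE (2+8=10). 10 + next roll (9) = 19. Cumulative: 81
Frame 8: OPEN (9+0=9). Cumulative: 90
Frame 9: SPARE (6+4=10). 10 + next roll (10) = 20. Cumulative: 110
Frame 10: STRIKE. Sum of all frame-10 rolls (10+10+1) = 21. Cumulative: 131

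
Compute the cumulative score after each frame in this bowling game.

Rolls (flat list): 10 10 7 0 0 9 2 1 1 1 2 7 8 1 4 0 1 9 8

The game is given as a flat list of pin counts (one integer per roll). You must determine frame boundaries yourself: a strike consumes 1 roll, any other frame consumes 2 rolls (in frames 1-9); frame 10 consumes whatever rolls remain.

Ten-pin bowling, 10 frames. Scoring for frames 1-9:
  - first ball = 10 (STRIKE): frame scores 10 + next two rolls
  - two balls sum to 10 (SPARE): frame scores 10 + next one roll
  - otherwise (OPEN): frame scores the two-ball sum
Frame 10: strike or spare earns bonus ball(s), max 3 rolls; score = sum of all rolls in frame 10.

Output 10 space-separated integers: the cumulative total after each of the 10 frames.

Answer: 27 44 51 60 63 65 74 83 87 105

Derivation:
Frame 1: STRIKE. 10 + next two rolls (10+7) = 27. Cumulative: 27
Frame 2: STRIKE. 10 + next two rolls (7+0) = 17. Cumulative: 44
Frame 3: OPEN (7+0=7). Cumulative: 51
Frame 4: OPEN (0+9=9). Cumulative: 60
Frame 5: OPEN (2+1=3). Cumulative: 63
Frame 6: OPEN (1+1=2). Cumulative: 65
Frame 7: OPEN (2+7=9). Cumulative: 74
Frame 8: OPEN (8+1=9). Cumulative: 83
Frame 9: OPEN (4+0=4). Cumulative: 87
Frame 10: SPARE. Sum of all frame-10 rolls (1+9+8) = 18. Cumulative: 105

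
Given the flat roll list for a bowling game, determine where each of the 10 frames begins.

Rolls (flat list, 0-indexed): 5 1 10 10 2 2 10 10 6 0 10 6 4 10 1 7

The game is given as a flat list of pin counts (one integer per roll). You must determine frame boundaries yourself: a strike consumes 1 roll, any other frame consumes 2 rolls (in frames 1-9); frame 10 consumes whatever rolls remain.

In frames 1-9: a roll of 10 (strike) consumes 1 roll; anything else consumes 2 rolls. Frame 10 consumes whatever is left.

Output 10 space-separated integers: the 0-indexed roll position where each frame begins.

Answer: 0 2 3 4 6 7 8 10 11 13

Derivation:
Frame 1 starts at roll index 0: rolls=5,1 (sum=6), consumes 2 rolls
Frame 2 starts at roll index 2: roll=10 (strike), consumes 1 roll
Frame 3 starts at roll index 3: roll=10 (strike), consumes 1 roll
Frame 4 starts at roll index 4: rolls=2,2 (sum=4), consumes 2 rolls
Frame 5 starts at roll index 6: roll=10 (strike), consumes 1 roll
Frame 6 starts at roll index 7: roll=10 (strike), consumes 1 roll
Frame 7 starts at roll index 8: rolls=6,0 (sum=6), consumes 2 rolls
Frame 8 starts at roll index 10: roll=10 (strike), consumes 1 roll
Frame 9 starts at roll index 11: rolls=6,4 (sum=10), consumes 2 rolls
Frame 10 starts at roll index 13: 3 remaining rolls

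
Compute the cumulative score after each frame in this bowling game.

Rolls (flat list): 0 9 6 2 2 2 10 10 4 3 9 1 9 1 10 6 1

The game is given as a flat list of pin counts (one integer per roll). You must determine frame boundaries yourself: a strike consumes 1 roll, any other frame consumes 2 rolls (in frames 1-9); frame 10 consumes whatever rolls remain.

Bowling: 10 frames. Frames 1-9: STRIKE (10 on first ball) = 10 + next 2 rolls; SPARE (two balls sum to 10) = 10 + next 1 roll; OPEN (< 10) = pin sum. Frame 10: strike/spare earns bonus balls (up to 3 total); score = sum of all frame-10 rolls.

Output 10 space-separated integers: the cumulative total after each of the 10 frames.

Answer: 9 17 21 45 62 69 88 108 125 132

Derivation:
Frame 1: OPEN (0+9=9). Cumulative: 9
Frame 2: OPEN (6+2=8). Cumulative: 17
Frame 3: OPEN (2+2=4). Cumulative: 21
Frame 4: STRIKE. 10 + next two rolls (10+4) = 24. Cumulative: 45
Frame 5: STRIKE. 10 + next two rolls (4+3) = 17. Cumulative: 62
Frame 6: OPEN (4+3=7). Cumulative: 69
Frame 7: SPARE (9+1=10). 10 + next roll (9) = 19. Cumulative: 88
Frame 8: SPARE (9+1=10). 10 + next roll (10) = 20. Cumulative: 108
Frame 9: STRIKE. 10 + next two rolls (6+1) = 17. Cumulative: 125
Frame 10: OPEN. Sum of all frame-10 rolls (6+1) = 7. Cumulative: 132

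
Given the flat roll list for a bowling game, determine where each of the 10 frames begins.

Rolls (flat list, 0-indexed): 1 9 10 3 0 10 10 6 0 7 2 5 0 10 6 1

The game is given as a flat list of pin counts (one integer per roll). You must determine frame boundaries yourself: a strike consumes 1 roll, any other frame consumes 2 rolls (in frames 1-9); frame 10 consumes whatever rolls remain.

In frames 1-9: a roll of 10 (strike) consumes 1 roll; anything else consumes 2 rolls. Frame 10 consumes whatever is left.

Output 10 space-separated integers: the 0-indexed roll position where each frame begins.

Answer: 0 2 3 5 6 7 9 11 13 14

Derivation:
Frame 1 starts at roll index 0: rolls=1,9 (sum=10), consumes 2 rolls
Frame 2 starts at roll index 2: roll=10 (strike), consumes 1 roll
Frame 3 starts at roll index 3: rolls=3,0 (sum=3), consumes 2 rolls
Frame 4 starts at roll index 5: roll=10 (strike), consumes 1 roll
Frame 5 starts at roll index 6: roll=10 (strike), consumes 1 roll
Frame 6 starts at roll index 7: rolls=6,0 (sum=6), consumes 2 rolls
Frame 7 starts at roll index 9: rolls=7,2 (sum=9), consumes 2 rolls
Frame 8 starts at roll index 11: rolls=5,0 (sum=5), consumes 2 rolls
Frame 9 starts at roll index 13: roll=10 (strike), consumes 1 roll
Frame 10 starts at roll index 14: 2 remaining rolls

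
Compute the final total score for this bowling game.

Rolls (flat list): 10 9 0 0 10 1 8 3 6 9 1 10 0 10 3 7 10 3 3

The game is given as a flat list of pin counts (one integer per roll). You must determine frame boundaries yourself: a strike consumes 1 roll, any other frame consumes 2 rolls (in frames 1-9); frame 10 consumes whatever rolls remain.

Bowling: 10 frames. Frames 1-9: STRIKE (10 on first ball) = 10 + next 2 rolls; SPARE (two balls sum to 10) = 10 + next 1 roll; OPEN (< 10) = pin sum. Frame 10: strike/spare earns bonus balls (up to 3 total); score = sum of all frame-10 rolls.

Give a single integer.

Frame 1: STRIKE. 10 + next two rolls (9+0) = 19. Cumulative: 19
Frame 2: OPEN (9+0=9). Cumulative: 28
Frame 3: SPARE (0+10=10). 10 + next roll (1) = 11. Cumulative: 39
Frame 4: OPEN (1+8=9). Cumulative: 48
Frame 5: OPEN (3+6=9). Cumulative: 57
Frame 6: SPARE (9+1=10). 10 + next roll (10) = 20. Cumulative: 77
Frame 7: STRIKE. 10 + next two rolls (0+10) = 20. Cumulative: 97
Frame 8: SPARE (0+10=10). 10 + next roll (3) = 13. Cumulative: 110
Frame 9: SPARE (3+7=10). 10 + next roll (10) = 20. Cumulative: 130
Frame 10: STRIKE. Sum of all frame-10 rolls (10+3+3) = 16. Cumulative: 146

Answer: 146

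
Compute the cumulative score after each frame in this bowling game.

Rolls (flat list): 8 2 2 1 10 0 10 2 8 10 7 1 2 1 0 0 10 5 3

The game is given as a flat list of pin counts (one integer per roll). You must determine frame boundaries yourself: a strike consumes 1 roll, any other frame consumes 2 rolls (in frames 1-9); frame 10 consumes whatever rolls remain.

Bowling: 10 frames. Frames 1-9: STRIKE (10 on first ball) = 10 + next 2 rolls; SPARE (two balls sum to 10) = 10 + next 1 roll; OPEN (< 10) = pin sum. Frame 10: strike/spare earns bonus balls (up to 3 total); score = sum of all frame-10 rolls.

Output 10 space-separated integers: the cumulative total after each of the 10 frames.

Answer: 12 15 35 47 67 85 93 96 96 114

Derivation:
Frame 1: SPARE (8+2=10). 10 + next roll (2) = 12. Cumulative: 12
Frame 2: OPEN (2+1=3). Cumulative: 15
Frame 3: STRIKE. 10 + next two rolls (0+10) = 20. Cumulative: 35
Frame 4: SPARE (0+10=10). 10 + next roll (2) = 12. Cumulative: 47
Frame 5: SPARE (2+8=10). 10 + next roll (10) = 20. Cumulative: 67
Frame 6: STRIKE. 10 + next two rolls (7+1) = 18. Cumulative: 85
Frame 7: OPEN (7+1=8). Cumulative: 93
Frame 8: OPEN (2+1=3). Cumulative: 96
Frame 9: OPEN (0+0=0). Cumulative: 96
Frame 10: STRIKE. Sum of all frame-10 rolls (10+5+3) = 18. Cumulative: 114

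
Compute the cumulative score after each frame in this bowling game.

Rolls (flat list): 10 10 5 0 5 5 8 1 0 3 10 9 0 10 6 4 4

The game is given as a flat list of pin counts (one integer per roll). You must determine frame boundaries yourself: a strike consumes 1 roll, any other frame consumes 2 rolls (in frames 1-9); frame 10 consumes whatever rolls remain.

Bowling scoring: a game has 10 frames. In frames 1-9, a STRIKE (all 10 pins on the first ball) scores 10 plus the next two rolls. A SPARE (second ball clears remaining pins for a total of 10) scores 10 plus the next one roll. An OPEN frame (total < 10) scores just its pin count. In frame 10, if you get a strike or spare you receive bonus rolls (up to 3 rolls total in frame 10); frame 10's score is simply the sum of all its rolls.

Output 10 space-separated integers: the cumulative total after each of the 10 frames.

Answer: 25 40 45 63 72 75 94 103 123 137

Derivation:
Frame 1: STRIKE. 10 + next two rolls (10+5) = 25. Cumulative: 25
Frame 2: STRIKE. 10 + next two rolls (5+0) = 15. Cumulative: 40
Frame 3: OPEN (5+0=5). Cumulative: 45
Frame 4: SPARE (5+5=10). 10 + next roll (8) = 18. Cumulative: 63
Frame 5: OPEN (8+1=9). Cumulative: 72
Frame 6: OPEN (0+3=3). Cumulative: 75
Frame 7: STRIKE. 10 + next two rolls (9+0) = 19. Cumulative: 94
Frame 8: OPEN (9+0=9). Cumulative: 103
Frame 9: STRIKE. 10 + next two rolls (6+4) = 20. Cumulative: 123
Frame 10: SPARE. Sum of all frame-10 rolls (6+4+4) = 14. Cumulative: 137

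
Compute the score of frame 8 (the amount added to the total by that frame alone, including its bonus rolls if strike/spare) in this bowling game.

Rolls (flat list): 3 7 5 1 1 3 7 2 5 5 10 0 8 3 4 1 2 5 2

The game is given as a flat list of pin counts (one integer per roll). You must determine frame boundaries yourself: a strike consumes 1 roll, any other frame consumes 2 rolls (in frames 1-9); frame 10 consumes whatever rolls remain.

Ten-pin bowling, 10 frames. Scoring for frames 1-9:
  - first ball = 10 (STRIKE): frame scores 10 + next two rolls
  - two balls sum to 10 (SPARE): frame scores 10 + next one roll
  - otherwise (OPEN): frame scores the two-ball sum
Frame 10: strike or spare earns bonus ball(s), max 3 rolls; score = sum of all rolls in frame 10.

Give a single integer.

Frame 1: SPARE (3+7=10). 10 + next roll (5) = 15. Cumulative: 15
Frame 2: OPEN (5+1=6). Cumulative: 21
Frame 3: OPEN (1+3=4). Cumulative: 25
Frame 4: OPEN (7+2=9). Cumulative: 34
Frame 5: SPARE (5+5=10). 10 + next roll (10) = 20. Cumulative: 54
Frame 6: STRIKE. 10 + next two rolls (0+8) = 18. Cumulative: 72
Frame 7: OPEN (0+8=8). Cumulative: 80
Frame 8: OPEN (3+4=7). Cumulative: 87
Frame 9: OPEN (1+2=3). Cumulative: 90
Frame 10: OPEN. Sum of all frame-10 rolls (5+2) = 7. Cumulative: 97

Answer: 7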